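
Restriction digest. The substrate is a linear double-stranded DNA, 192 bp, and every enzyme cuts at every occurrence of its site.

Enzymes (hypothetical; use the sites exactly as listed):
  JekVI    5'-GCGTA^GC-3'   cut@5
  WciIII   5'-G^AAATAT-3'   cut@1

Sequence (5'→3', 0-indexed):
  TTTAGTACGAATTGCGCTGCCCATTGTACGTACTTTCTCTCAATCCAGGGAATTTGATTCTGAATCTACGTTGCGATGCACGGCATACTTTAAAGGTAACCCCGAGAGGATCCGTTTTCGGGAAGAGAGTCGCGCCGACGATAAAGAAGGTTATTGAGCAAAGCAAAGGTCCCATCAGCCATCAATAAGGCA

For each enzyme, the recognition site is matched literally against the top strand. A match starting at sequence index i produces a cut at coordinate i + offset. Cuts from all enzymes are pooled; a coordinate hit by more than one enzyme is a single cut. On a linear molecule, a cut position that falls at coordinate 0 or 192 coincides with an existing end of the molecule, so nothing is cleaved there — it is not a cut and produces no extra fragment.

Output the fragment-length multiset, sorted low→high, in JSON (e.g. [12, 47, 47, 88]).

[192]

Per-enzyme occurrences:
  JekVI (GCGTAGC, off=5): no sites
  WciIII (GAAATAT, off=1): no sites

All cut coordinates (distinct, sorted): ∅

Fragments:
  no cuts → one linear fragment of 192 bp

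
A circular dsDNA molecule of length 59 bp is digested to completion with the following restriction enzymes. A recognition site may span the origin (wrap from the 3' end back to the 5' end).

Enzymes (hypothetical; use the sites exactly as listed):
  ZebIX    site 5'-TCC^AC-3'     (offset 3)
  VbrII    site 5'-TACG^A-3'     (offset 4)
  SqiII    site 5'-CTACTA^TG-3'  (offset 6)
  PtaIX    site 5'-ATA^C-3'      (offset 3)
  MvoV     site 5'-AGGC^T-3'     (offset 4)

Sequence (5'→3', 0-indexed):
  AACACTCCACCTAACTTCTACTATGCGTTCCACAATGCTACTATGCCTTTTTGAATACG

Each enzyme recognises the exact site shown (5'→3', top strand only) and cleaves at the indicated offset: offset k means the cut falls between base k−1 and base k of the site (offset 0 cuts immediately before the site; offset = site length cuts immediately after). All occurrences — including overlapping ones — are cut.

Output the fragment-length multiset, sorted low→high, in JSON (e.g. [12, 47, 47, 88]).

[2,8,8,12,14,15]

Site scan:
  ZebIX TCCAC/3: at [5, 28] ⇒ [8, 31]
  VbrII TACGA/4: at [55] ⇒ [0]
  SqiII CTACTATG/6: at [17, 37] ⇒ [23, 43]
  PtaIX ATAC/3: at [54] ⇒ [57]
  MvoV (AGGCT, off=4): no sites

Pooled cuts: [0, 8, 23, 31, 43, 57]

Fragments:
  0→8: 8 bp
  8→23: 15 bp
  23→31: 8 bp
  31→43: 12 bp
  43→57: 14 bp
  57→0 (wrap): 59-57+0 = 2 bp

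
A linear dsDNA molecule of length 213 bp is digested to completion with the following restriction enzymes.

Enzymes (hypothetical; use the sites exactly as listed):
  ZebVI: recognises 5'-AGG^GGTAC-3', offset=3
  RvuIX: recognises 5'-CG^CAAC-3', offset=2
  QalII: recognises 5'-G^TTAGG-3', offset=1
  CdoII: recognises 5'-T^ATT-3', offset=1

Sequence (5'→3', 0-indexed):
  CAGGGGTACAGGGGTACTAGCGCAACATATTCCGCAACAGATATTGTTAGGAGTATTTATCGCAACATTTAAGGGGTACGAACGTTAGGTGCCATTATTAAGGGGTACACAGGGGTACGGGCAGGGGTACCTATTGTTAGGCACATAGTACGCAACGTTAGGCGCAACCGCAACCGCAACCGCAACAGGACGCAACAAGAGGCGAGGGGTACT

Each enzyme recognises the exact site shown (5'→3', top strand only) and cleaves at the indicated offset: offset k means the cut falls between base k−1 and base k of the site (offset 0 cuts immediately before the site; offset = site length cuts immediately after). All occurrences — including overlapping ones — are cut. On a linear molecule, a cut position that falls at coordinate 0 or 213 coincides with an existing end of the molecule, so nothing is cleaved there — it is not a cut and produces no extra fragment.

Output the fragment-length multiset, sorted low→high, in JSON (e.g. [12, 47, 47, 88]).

Per-enzyme occurrences:
  ZebVI (AGGGGTAC, off=3): starts [1, 9, 71, 100, 110, 122, 204] → cuts [4, 12, 74, 103, 113, 125, 207]
  RvuIX (CGCAAC, off=2): starts [20, 32, 60, 150, 162, 168, 174, 180, 190] → cuts [22, 34, 62, 152, 164, 170, 176, 182, 192]
  QalII (GTTAGG, off=1): starts [45, 83, 135, 156] → cuts [46, 84, 136, 157]
  CdoII (TATT, off=1): starts [27, 41, 53, 95, 131] → cuts [28, 42, 54, 96, 132]

All cut coordinates (distinct, sorted): [4, 12, 22, 28, 34, 42, 46, 54, 62, 74, 84, 96, 103, 113, 125, 132, 136, 152, 157, 164, 170, 176, 182, 192, 207]

Fragments:
  [0,4): 4 bp
  [4,12): 8 bp
  [12,22): 10 bp
  [22,28): 6 bp
  [28,34): 6 bp
  [34,42): 8 bp
  [42,46): 4 bp
  [46,54): 8 bp
  [54,62): 8 bp
  [62,74): 12 bp
  [74,84): 10 bp
  [84,96): 12 bp
  [96,103): 7 bp
  [103,113): 10 bp
  [113,125): 12 bp
  [125,132): 7 bp
  [132,136): 4 bp
  [136,152): 16 bp
  [152,157): 5 bp
  [157,164): 7 bp
  [164,170): 6 bp
  [170,176): 6 bp
  [176,182): 6 bp
  [182,192): 10 bp
  [192,207): 15 bp
  [207,213): 6 bp

[4,4,4,5,6,6,6,6,6,6,7,7,7,8,8,8,8,10,10,10,10,12,12,12,15,16]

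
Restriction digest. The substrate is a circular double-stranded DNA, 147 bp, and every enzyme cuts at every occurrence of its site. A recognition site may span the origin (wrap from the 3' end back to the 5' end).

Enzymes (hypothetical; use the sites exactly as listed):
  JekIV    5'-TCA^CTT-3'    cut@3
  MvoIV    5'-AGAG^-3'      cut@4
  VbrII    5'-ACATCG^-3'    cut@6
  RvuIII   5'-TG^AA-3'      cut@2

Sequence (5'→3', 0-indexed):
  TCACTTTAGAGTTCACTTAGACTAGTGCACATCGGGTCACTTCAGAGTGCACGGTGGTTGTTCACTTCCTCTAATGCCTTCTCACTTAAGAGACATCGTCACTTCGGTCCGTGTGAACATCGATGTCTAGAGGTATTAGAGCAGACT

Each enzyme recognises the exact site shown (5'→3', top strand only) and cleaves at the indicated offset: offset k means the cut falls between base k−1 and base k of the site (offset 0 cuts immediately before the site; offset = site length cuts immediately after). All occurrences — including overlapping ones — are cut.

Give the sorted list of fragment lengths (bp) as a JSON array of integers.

[3,4,5,6,7,8,8,8,9,9,10,14,17,19,20]

Scan for sites:
  JekIV TCACTT/3: at [0, 12, 36, 61, 81, 98] ⇒ [3, 15, 39, 64, 84, 101]
  MvoIV AGAG/4: at [7, 43, 88, 128, 137] ⇒ [11, 47, 92, 132, 141]
  VbrII ACATCG/6: at [28, 92, 116] ⇒ [34, 98, 122]
  RvuIII TGAA/2: at [113] ⇒ [115]

Pooled cuts: [3, 11, 15, 34, 39, 47, 64, 84, 92, 98, 101, 115, 122, 132, 141]

Fragment lengths:
  3→11: 8 bp
  11→15: 4 bp
  15→34: 19 bp
  34→39: 5 bp
  39→47: 8 bp
  47→64: 17 bp
  64→84: 20 bp
  84→92: 8 bp
  92→98: 6 bp
  98→101: 3 bp
  101→115: 14 bp
  115→122: 7 bp
  122→132: 10 bp
  132→141: 9 bp
  141→3 (wrap): 147-141+3 = 9 bp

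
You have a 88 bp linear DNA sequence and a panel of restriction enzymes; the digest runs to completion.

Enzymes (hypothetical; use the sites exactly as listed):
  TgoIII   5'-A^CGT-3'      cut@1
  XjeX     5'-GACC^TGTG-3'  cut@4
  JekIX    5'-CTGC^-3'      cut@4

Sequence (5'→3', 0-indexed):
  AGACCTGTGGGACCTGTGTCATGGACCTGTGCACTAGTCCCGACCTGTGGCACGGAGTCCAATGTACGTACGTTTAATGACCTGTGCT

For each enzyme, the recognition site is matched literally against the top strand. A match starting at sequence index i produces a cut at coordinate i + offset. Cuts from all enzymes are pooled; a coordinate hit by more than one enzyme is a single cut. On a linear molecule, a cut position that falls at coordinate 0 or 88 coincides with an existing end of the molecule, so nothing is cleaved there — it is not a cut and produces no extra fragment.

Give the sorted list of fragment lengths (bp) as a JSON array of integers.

Site scan:
  TgoIII ACGT/1: at [65, 69] ⇒ [66, 70]
  XjeX GACCTGTG/4: at [1, 10, 23, 41, 78] ⇒ [5, 14, 27, 45, 82]
  JekIX (CTGC, off=4): no sites

Pooled cuts: [5, 14, 27, 45, 66, 70, 82]

Fragments:
  [0,5): 5 bp
  [5,14): 9 bp
  [14,27): 13 bp
  [27,45): 18 bp
  [45,66): 21 bp
  [66,70): 4 bp
  [70,82): 12 bp
  [82,88): 6 bp

[4,5,6,9,12,13,18,21]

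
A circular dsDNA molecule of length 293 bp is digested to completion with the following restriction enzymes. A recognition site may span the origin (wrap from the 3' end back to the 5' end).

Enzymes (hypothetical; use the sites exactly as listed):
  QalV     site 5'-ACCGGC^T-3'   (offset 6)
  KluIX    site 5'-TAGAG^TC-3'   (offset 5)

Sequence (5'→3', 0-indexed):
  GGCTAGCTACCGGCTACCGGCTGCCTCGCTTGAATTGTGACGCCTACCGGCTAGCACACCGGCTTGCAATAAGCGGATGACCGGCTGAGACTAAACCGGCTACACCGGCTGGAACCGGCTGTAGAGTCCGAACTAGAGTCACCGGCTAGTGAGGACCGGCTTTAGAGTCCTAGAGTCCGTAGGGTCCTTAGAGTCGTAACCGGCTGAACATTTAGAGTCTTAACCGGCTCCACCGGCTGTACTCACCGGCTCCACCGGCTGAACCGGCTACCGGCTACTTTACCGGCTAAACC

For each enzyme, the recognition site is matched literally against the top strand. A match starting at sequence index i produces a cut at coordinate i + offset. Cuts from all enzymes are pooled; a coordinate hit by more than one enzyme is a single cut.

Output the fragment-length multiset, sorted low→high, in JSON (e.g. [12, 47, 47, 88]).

Scan for sites:
  QalV (ACCGGCT, off=6): starts [8, 15, 45, 57, 79, 94, 103, 113, 140, 154, 198, 222, 231, 244, 253, 262, 269, 281, 290] → cuts [3, 14, 21, 51, 63, 85, 100, 109, 119, 146, 160, 204, 228, 237, 250, 259, 268, 275, 287]
  KluIX (TAGAGTC, off=5): starts [121, 133, 162, 170, 188, 212] → cuts [126, 138, 167, 175, 193, 217]

All cut coordinates (distinct, sorted): [3, 14, 21, 51, 63, 85, 100, 109, 119, 126, 138, 146, 160, 167, 175, 193, 204, 217, 228, 237, 250, 259, 268, 275, 287]

Fragments:
  3→14: 11 bp
  14→21: 7 bp
  21→51: 30 bp
  51→63: 12 bp
  63→85: 22 bp
  85→100: 15 bp
  100→109: 9 bp
  109→119: 10 bp
  119→126: 7 bp
  126→138: 12 bp
  138→146: 8 bp
  146→160: 14 bp
  160→167: 7 bp
  167→175: 8 bp
  175→193: 18 bp
  193→204: 11 bp
  204→217: 13 bp
  217→228: 11 bp
  228→237: 9 bp
  237→250: 13 bp
  250→259: 9 bp
  259→268: 9 bp
  268→275: 7 bp
  275→287: 12 bp
  287→3 (wrap): 293-287+3 = 9 bp

[7,7,7,7,8,8,9,9,9,9,9,10,11,11,11,12,12,12,13,13,14,15,18,22,30]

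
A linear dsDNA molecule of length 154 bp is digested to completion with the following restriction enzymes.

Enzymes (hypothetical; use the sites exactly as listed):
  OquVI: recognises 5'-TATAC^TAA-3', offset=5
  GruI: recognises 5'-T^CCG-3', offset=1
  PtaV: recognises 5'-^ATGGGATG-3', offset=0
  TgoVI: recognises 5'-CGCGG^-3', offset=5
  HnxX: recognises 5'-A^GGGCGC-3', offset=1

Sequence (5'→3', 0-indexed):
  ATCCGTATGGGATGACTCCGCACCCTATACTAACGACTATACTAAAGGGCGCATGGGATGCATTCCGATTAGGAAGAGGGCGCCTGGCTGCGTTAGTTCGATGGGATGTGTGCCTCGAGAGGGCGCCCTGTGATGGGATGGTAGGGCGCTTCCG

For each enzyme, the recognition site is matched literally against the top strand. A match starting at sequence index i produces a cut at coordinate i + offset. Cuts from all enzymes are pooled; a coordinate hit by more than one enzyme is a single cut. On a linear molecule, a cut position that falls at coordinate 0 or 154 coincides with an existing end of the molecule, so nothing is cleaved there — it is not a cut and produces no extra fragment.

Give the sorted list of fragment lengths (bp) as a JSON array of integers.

[2,3,4,4,6,8,11,11,12,12,12,13,13,20,23]

Per-enzyme occurrences:
  OquVI (TATACTAA, off=5): starts [25, 37] → cuts [30, 42]
  GruI (TCCG, off=1): starts [1, 16, 63, 150] → cuts [2, 17, 64, 151]
  PtaV (ATGGGATG, off=0): starts [6, 52, 100, 132] → cuts [6, 52, 100, 132]
  TgoVI (CGCGG, off=5): no sites
  HnxX (AGGGCGC, off=1): starts [45, 76, 119, 142] → cuts [46, 77, 120, 143]

All cut coordinates (distinct, sorted): [2, 6, 17, 30, 42, 46, 52, 64, 77, 100, 120, 132, 143, 151]

Fragment lengths:
  [0,2): 2 bp
  [2,6): 4 bp
  [6,17): 11 bp
  [17,30): 13 bp
  [30,42): 12 bp
  [42,46): 4 bp
  [46,52): 6 bp
  [52,64): 12 bp
  [64,77): 13 bp
  [77,100): 23 bp
  [100,120): 20 bp
  [120,132): 12 bp
  [132,143): 11 bp
  [143,151): 8 bp
  [151,154): 3 bp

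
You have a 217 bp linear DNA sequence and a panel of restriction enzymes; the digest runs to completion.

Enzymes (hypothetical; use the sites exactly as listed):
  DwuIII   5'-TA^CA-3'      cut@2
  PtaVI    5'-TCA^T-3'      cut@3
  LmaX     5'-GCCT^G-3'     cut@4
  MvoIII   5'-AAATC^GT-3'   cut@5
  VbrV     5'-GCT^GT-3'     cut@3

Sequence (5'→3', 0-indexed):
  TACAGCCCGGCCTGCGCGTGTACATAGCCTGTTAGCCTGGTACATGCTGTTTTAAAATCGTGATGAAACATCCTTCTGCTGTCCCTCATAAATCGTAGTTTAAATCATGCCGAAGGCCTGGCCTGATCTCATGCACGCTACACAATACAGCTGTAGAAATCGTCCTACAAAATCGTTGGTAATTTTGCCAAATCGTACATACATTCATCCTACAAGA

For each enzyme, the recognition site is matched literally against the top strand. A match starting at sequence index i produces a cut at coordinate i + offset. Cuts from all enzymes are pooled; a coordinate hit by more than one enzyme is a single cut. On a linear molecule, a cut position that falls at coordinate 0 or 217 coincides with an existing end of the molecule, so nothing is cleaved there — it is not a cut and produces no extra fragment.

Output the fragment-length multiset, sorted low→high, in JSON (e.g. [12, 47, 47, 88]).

Per-enzyme occurrences:
  DwuIII (TACA, off=2): starts [0, 20, 40, 138, 145, 165, 195, 199, 210] → cuts [2, 22, 42, 140, 147, 167, 197, 201, 212]
  PtaVI (TCAT, off=3): starts [85, 104, 128, 204] → cuts [88, 107, 131, 207]
  LmaX (GCCTG, off=4): starts [9, 26, 34, 115, 120] → cuts [13, 30, 38, 119, 124]
  MvoIII (AAATCGT, off=5): starts [54, 89, 156, 169, 189] → cuts [59, 94, 161, 174, 194]
  VbrV (GCTGT, off=3): starts [45, 77, 149] → cuts [48, 80, 152]

Pooled cuts: [2, 13, 22, 30, 38, 42, 48, 59, 80, 88, 94, 107, 119, 124, 131, 140, 147, 152, 161, 167, 174, 194, 197, 201, 207, 212]

Fragment lengths:
  [0,2): 2 bp
  [2,13): 11 bp
  [13,22): 9 bp
  [22,30): 8 bp
  [30,38): 8 bp
  [38,42): 4 bp
  [42,48): 6 bp
  [48,59): 11 bp
  [59,80): 21 bp
  [80,88): 8 bp
  [88,94): 6 bp
  [94,107): 13 bp
  [107,119): 12 bp
  [119,124): 5 bp
  [124,131): 7 bp
  [131,140): 9 bp
  [140,147): 7 bp
  [147,152): 5 bp
  [152,161): 9 bp
  [161,167): 6 bp
  [167,174): 7 bp
  [174,194): 20 bp
  [194,197): 3 bp
  [197,201): 4 bp
  [201,207): 6 bp
  [207,212): 5 bp
  [212,217): 5 bp

[2,3,4,4,5,5,5,5,6,6,6,6,7,7,7,8,8,8,9,9,9,11,11,12,13,20,21]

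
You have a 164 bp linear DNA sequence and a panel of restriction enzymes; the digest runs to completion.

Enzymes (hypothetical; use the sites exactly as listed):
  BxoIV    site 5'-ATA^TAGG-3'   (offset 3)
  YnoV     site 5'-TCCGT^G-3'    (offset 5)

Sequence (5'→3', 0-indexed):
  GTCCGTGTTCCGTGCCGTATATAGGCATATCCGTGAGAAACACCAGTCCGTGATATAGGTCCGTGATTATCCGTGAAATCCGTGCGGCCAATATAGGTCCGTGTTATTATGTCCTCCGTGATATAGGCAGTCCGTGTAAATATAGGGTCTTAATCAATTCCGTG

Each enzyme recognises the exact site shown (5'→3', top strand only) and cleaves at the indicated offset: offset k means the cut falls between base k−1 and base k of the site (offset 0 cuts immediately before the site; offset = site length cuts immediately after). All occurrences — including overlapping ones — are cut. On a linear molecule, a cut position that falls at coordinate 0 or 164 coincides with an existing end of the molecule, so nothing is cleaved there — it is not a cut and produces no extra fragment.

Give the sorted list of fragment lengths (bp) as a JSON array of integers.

Per-enzyme occurrences:
  BxoIV ATATAGG/3: at [18, 52, 90, 120, 139] ⇒ [21, 55, 93, 123, 142]
  YnoV TCCGTG/5: at [1, 8, 29, 46, 59, 69, 78, 97, 114, 130, 158] ⇒ [6, 13, 34, 51, 64, 74, 83, 102, 119, 135, 163]

All cut coordinates (distinct, sorted): [6, 13, 21, 34, 51, 55, 64, 74, 83, 93, 102, 119, 123, 135, 142, 163]

Fragments:
  [0,6): 6 bp
  [6,13): 7 bp
  [13,21): 8 bp
  [21,34): 13 bp
  [34,51): 17 bp
  [51,55): 4 bp
  [55,64): 9 bp
  [64,74): 10 bp
  [74,83): 9 bp
  [83,93): 10 bp
  [93,102): 9 bp
  [102,119): 17 bp
  [119,123): 4 bp
  [123,135): 12 bp
  [135,142): 7 bp
  [142,163): 21 bp
  [163,164): 1 bp

[1,4,4,6,7,7,8,9,9,9,10,10,12,13,17,17,21]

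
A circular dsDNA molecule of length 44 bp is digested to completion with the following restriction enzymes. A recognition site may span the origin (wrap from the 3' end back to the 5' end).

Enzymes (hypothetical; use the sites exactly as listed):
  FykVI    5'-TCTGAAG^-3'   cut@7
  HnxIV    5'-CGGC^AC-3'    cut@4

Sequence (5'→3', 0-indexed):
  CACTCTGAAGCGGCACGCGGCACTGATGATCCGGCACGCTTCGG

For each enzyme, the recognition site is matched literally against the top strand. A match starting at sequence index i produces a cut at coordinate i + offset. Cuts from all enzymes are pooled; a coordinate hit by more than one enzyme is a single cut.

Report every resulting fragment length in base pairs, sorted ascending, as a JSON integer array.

[4,7,9,10,14]

Per-enzyme occurrences:
  FykVI (TCTGAAG, off=7): starts [3] → cuts [10]
  HnxIV (CGGCAC, off=4): starts [10, 17, 31, 41] → cuts [1, 14, 21, 35]

Pooled cuts: [1, 10, 14, 21, 35]

Fragment lengths:
  1→10: 9 bp
  10→14: 4 bp
  14→21: 7 bp
  21→35: 14 bp
  35→1 (wrap): 44-35+1 = 10 bp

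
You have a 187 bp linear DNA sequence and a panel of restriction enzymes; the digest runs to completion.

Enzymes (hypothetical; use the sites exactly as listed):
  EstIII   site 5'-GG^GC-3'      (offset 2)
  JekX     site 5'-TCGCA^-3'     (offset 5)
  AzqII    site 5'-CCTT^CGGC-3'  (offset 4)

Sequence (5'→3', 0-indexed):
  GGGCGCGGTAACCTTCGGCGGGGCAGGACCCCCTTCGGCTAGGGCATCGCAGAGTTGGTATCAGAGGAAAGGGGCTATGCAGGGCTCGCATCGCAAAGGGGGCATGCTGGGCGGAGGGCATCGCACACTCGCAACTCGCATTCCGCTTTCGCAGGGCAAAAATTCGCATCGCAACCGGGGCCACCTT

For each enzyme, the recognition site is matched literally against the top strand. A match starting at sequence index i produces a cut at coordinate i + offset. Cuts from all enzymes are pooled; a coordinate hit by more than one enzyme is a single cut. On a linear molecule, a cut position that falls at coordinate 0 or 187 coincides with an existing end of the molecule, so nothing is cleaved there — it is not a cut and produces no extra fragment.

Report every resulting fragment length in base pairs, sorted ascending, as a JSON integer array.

Site scan:
  EstIII (GGGC, off=2): starts [0, 20, 41, 71, 81, 99, 108, 115, 153, 177] → cuts [2, 22, 43, 73, 83, 101, 110, 117, 155, 179]
  JekX (TCGCA, off=5): starts [46, 85, 90, 120, 128, 135, 148, 163, 168] → cuts [51, 90, 95, 125, 133, 140, 153, 168, 173]
  AzqII (CCTTCGGC, off=4): starts [11, 31] → cuts [15, 35]

Pooled cuts: [2, 15, 22, 35, 43, 51, 73, 83, 90, 95, 101, 110, 117, 125, 133, 140, 153, 155, 168, 173, 179]

Fragments:
  [0,2): 2 bp
  [2,15): 13 bp
  [15,22): 7 bp
  [22,35): 13 bp
  [35,43): 8 bp
  [43,51): 8 bp
  [51,73): 22 bp
  [73,83): 10 bp
  [83,90): 7 bp
  [90,95): 5 bp
  [95,101): 6 bp
  [101,110): 9 bp
  [110,117): 7 bp
  [117,125): 8 bp
  [125,133): 8 bp
  [133,140): 7 bp
  [140,153): 13 bp
  [153,155): 2 bp
  [155,168): 13 bp
  [168,173): 5 bp
  [173,179): 6 bp
  [179,187): 8 bp

[2,2,5,5,6,6,7,7,7,7,8,8,8,8,8,9,10,13,13,13,13,22]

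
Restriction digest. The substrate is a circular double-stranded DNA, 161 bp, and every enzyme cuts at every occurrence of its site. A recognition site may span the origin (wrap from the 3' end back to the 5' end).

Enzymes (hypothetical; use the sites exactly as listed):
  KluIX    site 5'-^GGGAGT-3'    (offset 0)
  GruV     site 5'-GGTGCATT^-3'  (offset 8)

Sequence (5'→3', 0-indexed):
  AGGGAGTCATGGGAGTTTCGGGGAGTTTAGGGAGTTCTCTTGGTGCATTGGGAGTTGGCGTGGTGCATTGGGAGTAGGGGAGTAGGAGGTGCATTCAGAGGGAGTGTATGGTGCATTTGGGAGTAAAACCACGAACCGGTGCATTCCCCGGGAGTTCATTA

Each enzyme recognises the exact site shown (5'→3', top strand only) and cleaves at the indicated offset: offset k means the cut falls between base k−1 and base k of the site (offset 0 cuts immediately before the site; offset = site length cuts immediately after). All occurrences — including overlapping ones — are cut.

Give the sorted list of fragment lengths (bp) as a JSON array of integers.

Per-enzyme occurrences:
  KluIX (GGGAGT, off=0): starts [1, 10, 20, 29, 49, 69, 77, 99, 118, 149] → cuts [1, 10, 20, 29, 49, 69, 77, 99, 118, 149]
  GruV (GGTGCATT, off=8): starts [41, 61, 87, 109, 137] → cuts [49, 69, 95, 117, 145]

Pooled cuts: [1, 10, 20, 29, 49, 69, 77, 95, 99, 117, 118, 145, 149]

Fragment lengths:
  1→10: 9 bp
  10→20: 10 bp
  20→29: 9 bp
  29→49: 20 bp
  49→69: 20 bp
  69→77: 8 bp
  77→95: 18 bp
  95→99: 4 bp
  99→117: 18 bp
  117→118: 1 bp
  118→145: 27 bp
  145→149: 4 bp
  149→1 (wrap): 161-149+1 = 13 bp

[1,4,4,8,9,9,10,13,18,18,20,20,27]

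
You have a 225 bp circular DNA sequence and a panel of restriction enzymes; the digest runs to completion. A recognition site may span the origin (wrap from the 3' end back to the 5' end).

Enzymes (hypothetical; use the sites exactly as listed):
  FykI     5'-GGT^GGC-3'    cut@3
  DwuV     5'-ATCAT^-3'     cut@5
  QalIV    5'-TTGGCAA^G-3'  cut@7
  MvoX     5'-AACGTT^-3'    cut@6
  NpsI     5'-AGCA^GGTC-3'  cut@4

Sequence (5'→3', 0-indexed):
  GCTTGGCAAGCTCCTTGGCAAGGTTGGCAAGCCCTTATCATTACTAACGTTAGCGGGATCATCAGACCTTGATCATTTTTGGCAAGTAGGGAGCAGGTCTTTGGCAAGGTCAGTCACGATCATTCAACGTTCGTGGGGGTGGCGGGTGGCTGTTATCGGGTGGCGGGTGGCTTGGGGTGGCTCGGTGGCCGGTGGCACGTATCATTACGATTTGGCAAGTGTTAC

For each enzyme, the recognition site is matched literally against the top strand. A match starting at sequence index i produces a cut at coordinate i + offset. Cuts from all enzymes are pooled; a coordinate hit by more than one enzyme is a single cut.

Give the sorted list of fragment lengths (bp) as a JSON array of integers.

[7,7,7,8,8,9,9,9,10,10,10,11,11,12,12,12,13,14,14,16,16]

Site scan:
  FykI GGTGGC/3: at [137, 144, 158, 165, 175, 183, 190] ⇒ [140, 147, 161, 168, 178, 186, 193]
  DwuV ATCAT/5: at [36, 57, 71, 118, 200] ⇒ [41, 62, 76, 123, 205]
  QalIV TTGGCAAG/7: at [2, 14, 23, 78, 100, 211] ⇒ [9, 21, 30, 85, 107, 218]
  MvoX AACGTT/6: at [45, 125] ⇒ [51, 131]
  NpsI AGCAGGTC/4: at [91] ⇒ [95]

Pooled cuts: [9, 21, 30, 41, 51, 62, 76, 85, 95, 107, 123, 131, 140, 147, 161, 168, 178, 186, 193, 205, 218]

Fragments:
  9→21: 12 bp
  21→30: 9 bp
  30→41: 11 bp
  41→51: 10 bp
  51→62: 11 bp
  62→76: 14 bp
  76→85: 9 bp
  85→95: 10 bp
  95→107: 12 bp
  107→123: 16 bp
  123→131: 8 bp
  131→140: 9 bp
  140→147: 7 bp
  147→161: 14 bp
  161→168: 7 bp
  168→178: 10 bp
  178→186: 8 bp
  186→193: 7 bp
  193→205: 12 bp
  205→218: 13 bp
  218→9 (wrap): 225-218+9 = 16 bp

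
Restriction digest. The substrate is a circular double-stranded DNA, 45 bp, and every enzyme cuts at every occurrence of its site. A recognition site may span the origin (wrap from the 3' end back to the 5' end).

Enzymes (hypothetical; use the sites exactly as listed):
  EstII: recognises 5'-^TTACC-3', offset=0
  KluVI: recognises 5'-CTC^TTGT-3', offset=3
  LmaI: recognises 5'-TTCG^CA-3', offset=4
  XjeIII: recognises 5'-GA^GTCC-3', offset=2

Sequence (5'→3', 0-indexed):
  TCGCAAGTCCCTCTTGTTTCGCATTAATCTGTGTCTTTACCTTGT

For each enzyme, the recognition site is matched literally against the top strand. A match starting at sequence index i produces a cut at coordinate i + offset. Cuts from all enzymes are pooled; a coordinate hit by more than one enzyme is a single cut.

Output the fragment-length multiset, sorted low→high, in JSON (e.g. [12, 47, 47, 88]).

Per-enzyme occurrences:
  EstII (TTACC, off=0): starts [36] → cuts [36]
  KluVI (CTCTTGT, off=3): starts [10] → cuts [13]
  LmaI (TTCGCA, off=4): starts [17, 44] → cuts [3, 21]
  XjeIII (GAGTCC, off=2): no sites

Pooled cuts: [3, 13, 21, 36]

Fragments:
  3→13: 10 bp
  13→21: 8 bp
  21→36: 15 bp
  36→3 (wrap): 45-36+3 = 12 bp

[8,10,12,15]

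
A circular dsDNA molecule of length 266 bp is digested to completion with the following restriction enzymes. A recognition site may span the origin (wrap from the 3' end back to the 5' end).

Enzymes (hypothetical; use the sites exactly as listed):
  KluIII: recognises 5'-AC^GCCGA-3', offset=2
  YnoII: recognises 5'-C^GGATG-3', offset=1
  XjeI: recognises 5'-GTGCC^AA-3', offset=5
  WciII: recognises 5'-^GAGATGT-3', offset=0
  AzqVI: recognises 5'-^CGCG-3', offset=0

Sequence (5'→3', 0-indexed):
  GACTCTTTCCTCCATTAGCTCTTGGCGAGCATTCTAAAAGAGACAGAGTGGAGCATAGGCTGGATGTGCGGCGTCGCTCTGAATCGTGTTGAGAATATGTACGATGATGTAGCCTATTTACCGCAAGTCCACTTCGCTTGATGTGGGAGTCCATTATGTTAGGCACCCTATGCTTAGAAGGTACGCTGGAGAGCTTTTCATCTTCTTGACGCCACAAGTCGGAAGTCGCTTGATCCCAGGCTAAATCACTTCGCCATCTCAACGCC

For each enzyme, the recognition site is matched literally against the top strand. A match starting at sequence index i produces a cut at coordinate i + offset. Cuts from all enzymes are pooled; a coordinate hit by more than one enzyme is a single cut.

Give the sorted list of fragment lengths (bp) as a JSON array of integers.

[266]

Per-enzyme occurrences:
  KluIII ACGCCGA/2: at [261] ⇒ [263]
  YnoII (CGGATG, off=1): no sites
  XjeI (GTGCCAA, off=5): no sites
  WciII (GAGATGT, off=0): no sites
  AzqVI (CGCG, off=0): no sites

All cut coordinates (distinct, sorted): [263]

Fragment lengths:
  263→263 (wrap): 266-263+263 = 266 bp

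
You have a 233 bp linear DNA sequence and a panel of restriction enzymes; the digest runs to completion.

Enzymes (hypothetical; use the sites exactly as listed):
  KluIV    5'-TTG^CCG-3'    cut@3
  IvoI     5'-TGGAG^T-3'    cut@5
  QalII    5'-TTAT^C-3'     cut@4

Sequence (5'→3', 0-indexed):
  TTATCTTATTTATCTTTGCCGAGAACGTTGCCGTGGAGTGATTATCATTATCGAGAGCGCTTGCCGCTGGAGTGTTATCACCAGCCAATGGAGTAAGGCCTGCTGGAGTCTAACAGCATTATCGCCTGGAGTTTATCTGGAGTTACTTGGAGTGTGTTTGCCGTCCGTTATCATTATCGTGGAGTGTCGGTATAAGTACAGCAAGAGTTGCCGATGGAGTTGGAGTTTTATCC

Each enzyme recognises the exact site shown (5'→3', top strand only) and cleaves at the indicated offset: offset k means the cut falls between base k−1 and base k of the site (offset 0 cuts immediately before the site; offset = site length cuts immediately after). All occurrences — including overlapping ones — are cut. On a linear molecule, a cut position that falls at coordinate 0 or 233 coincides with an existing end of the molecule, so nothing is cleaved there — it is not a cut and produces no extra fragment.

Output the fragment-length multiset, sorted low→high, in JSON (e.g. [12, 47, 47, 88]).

Site scan:
  KluIV TTGCCG/3: at [15, 27, 60, 157, 207] ⇒ [18, 30, 63, 160, 210]
  IvoI TGGAGT/5: at [33, 67, 88, 103, 126, 137, 147, 179, 214, 220] ⇒ [38, 72, 93, 108, 131, 142, 152, 184, 219, 225]
  QalII TTATC/4: at [0, 9, 41, 47, 74, 118, 132, 167, 173, 227] ⇒ [4, 13, 45, 51, 78, 122, 136, 171, 177, 231]

All cut coordinates (distinct, sorted): [4, 13, 18, 30, 38, 45, 51, 63, 72, 78, 93, 108, 122, 131, 136, 142, 152, 160, 171, 177, 184, 210, 219, 225, 231]

Fragment lengths:
  [0,4): 4 bp
  [4,13): 9 bp
  [13,18): 5 bp
  [18,30): 12 bp
  [30,38): 8 bp
  [38,45): 7 bp
  [45,51): 6 bp
  [51,63): 12 bp
  [63,72): 9 bp
  [72,78): 6 bp
  [78,93): 15 bp
  [93,108): 15 bp
  [108,122): 14 bp
  [122,131): 9 bp
  [131,136): 5 bp
  [136,142): 6 bp
  [142,152): 10 bp
  [152,160): 8 bp
  [160,171): 11 bp
  [171,177): 6 bp
  [177,184): 7 bp
  [184,210): 26 bp
  [210,219): 9 bp
  [219,225): 6 bp
  [225,231): 6 bp
  [231,233): 2 bp

[2,4,5,5,6,6,6,6,6,6,7,7,8,8,9,9,9,9,10,11,12,12,14,15,15,26]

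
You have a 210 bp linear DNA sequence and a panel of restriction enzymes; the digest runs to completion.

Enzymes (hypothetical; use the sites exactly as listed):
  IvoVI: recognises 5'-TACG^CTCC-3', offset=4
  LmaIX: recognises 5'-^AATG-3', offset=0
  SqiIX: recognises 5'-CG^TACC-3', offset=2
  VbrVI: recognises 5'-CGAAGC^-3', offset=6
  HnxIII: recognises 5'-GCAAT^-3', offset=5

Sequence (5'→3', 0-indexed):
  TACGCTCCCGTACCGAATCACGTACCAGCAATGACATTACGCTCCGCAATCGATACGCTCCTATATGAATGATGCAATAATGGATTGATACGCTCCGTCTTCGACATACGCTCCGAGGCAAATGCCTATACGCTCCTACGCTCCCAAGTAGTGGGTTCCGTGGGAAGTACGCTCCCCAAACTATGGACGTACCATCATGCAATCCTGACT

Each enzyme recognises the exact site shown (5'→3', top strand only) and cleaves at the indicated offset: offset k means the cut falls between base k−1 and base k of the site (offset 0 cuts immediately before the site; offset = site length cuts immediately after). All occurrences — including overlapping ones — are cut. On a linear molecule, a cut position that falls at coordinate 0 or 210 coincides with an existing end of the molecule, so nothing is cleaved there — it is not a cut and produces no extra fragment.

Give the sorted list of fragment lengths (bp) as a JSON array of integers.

Per-enzyme occurrences:
  IvoVI TACGCTCC/4: at [0, 37, 53, 88, 106, 128, 136, 167] ⇒ [4, 41, 57, 92, 110, 132, 140, 171]
  LmaIX AATG/0: at [29, 67, 78, 120] ⇒ [29, 67, 78, 120]
  SqiIX CGTACC/2: at [8, 20, 187] ⇒ [10, 22, 189]
  VbrVI (CGAAGC, off=6): no sites
  HnxIII GCAAT/5: at [27, 45, 73, 198] ⇒ [32, 50, 78, 203]

Pooled cuts: [4, 10, 22, 29, 32, 41, 50, 57, 67, 78, 92, 110, 120, 132, 140, 171, 189, 203]

Fragments:
  [0,4): 4 bp
  [4,10): 6 bp
  [10,22): 12 bp
  [22,29): 7 bp
  [29,32): 3 bp
  [32,41): 9 bp
  [41,50): 9 bp
  [50,57): 7 bp
  [57,67): 10 bp
  [67,78): 11 bp
  [78,92): 14 bp
  [92,110): 18 bp
  [110,120): 10 bp
  [120,132): 12 bp
  [132,140): 8 bp
  [140,171): 31 bp
  [171,189): 18 bp
  [189,203): 14 bp
  [203,210): 7 bp

[3,4,6,7,7,7,8,9,9,10,10,11,12,12,14,14,18,18,31]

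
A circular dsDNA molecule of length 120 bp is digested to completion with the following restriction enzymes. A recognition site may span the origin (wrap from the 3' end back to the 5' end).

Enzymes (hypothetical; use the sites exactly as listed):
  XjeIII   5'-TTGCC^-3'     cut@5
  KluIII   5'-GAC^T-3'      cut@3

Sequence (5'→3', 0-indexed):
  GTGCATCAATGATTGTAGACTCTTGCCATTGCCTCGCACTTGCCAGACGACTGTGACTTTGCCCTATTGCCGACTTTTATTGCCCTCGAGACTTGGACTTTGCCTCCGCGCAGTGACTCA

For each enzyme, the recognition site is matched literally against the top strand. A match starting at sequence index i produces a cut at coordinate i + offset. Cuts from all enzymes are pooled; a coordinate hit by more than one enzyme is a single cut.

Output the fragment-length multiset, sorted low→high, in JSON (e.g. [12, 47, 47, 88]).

Per-enzyme occurrences:
  XjeIII (TTGCC, off=5): starts [22, 28, 39, 58, 66, 79, 99] → cuts [27, 33, 44, 63, 71, 84, 104]
  KluIII (GACT, off=3): starts [17, 48, 54, 71, 89, 95, 114] → cuts [20, 51, 57, 74, 92, 98, 117]

All cut coordinates (distinct, sorted): [20, 27, 33, 44, 51, 57, 63, 71, 74, 84, 92, 98, 104, 117]

Fragments:
  20→27: 7 bp
  27→33: 6 bp
  33→44: 11 bp
  44→51: 7 bp
  51→57: 6 bp
  57→63: 6 bp
  63→71: 8 bp
  71→74: 3 bp
  74→84: 10 bp
  84→92: 8 bp
  92→98: 6 bp
  98→104: 6 bp
  104→117: 13 bp
  117→20 (wrap): 120-117+20 = 23 bp

[3,6,6,6,6,6,7,7,8,8,10,11,13,23]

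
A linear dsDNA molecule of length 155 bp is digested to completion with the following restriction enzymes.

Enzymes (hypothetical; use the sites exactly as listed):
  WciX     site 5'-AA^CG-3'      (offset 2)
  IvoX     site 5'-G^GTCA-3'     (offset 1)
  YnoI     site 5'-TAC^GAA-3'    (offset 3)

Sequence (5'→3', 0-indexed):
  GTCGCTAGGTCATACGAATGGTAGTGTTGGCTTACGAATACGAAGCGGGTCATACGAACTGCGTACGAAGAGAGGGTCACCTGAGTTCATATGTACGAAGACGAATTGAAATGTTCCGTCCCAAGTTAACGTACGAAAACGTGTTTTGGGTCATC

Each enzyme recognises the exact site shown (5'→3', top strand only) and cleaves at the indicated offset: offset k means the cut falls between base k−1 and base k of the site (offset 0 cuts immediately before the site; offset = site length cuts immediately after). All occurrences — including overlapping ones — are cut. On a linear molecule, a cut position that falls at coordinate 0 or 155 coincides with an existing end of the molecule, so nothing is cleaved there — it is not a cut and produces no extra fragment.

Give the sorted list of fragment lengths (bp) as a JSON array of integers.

Site scan:
  WciX AACG/2: at [127, 137] ⇒ [129, 139]
  IvoX GGTCA/1: at [7, 47, 74, 148] ⇒ [8, 48, 75, 149]
  YnoI TACGAA/3: at [12, 32, 38, 52, 63, 93, 131] ⇒ [15, 35, 41, 55, 66, 96, 134]

Pooled cuts: [8, 15, 35, 41, 48, 55, 66, 75, 96, 129, 134, 139, 149]

Fragments:
  [0,8): 8 bp
  [8,15): 7 bp
  [15,35): 20 bp
  [35,41): 6 bp
  [41,48): 7 bp
  [48,55): 7 bp
  [55,66): 11 bp
  [66,75): 9 bp
  [75,96): 21 bp
  [96,129): 33 bp
  [129,134): 5 bp
  [134,139): 5 bp
  [139,149): 10 bp
  [149,155): 6 bp

[5,5,6,6,7,7,7,8,9,10,11,20,21,33]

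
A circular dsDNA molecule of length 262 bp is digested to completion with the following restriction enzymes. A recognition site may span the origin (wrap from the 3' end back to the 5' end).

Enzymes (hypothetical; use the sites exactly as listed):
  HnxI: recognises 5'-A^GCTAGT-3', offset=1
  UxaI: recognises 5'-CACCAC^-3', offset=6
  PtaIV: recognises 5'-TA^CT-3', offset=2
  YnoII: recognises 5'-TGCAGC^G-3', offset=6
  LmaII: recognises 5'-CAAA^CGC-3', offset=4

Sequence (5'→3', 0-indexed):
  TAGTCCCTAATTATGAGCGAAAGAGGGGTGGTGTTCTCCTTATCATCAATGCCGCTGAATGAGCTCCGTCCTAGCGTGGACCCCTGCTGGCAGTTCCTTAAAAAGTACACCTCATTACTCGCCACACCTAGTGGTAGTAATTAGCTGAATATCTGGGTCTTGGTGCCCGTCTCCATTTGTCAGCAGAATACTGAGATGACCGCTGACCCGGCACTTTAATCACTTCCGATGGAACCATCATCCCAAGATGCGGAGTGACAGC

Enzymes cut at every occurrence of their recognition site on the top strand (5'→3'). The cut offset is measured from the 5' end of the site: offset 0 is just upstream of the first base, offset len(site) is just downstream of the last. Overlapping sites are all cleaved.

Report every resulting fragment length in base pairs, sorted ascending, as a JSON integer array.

Site scan:
  HnxI AGCTAGT/1: at [259] ⇒ [260]
  UxaI (CACCAC, off=6): no sites
  PtaIV TACT/2: at [115, 188] ⇒ [117, 190]
  YnoII (TGCAGCG, off=6): no sites
  LmaII (CAAACGC, off=4): no sites

Pooled cuts: [117, 190, 260]

Fragment lengths:
  117→190: 73 bp
  190→260: 70 bp
  260→117 (wrap): 262-260+117 = 119 bp

[70,73,119]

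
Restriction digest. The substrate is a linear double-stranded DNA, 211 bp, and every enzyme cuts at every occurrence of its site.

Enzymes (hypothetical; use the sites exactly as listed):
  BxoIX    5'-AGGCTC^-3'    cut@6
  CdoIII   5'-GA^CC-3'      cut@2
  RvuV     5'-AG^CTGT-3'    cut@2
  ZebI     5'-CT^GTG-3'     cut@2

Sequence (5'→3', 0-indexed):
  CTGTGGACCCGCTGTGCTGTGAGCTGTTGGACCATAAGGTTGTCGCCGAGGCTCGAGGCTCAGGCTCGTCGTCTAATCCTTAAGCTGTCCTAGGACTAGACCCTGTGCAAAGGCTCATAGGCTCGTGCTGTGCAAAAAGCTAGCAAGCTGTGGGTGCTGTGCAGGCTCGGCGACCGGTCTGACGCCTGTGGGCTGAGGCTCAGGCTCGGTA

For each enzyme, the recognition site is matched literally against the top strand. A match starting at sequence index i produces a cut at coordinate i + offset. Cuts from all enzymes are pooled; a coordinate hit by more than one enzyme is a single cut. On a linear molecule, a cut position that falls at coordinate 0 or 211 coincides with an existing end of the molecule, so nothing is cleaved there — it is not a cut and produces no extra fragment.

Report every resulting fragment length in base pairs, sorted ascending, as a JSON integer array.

Per-enzyme occurrences:
  BxoIX AGGCTC/6: at [48, 55, 61, 110, 118, 162, 195, 201] ⇒ [54, 61, 67, 116, 124, 168, 201, 207]
  CdoIII GACC/2: at [5, 29, 98, 171] ⇒ [7, 31, 100, 173]
  RvuV AGCTGT/2: at [21, 82, 145] ⇒ [23, 84, 147]
  ZebI CTGTG/2: at [0, 11, 16, 102, 127, 147, 156, 185] ⇒ [2, 13, 18, 104, 129, 149, 158, 187]

Pooled cuts: [2, 7, 13, 18, 23, 31, 54, 61, 67, 84, 100, 104, 116, 124, 129, 147, 149, 158, 168, 173, 187, 201, 207]

Fragment lengths:
  [0,2): 2 bp
  [2,7): 5 bp
  [7,13): 6 bp
  [13,18): 5 bp
  [18,23): 5 bp
  [23,31): 8 bp
  [31,54): 23 bp
  [54,61): 7 bp
  [61,67): 6 bp
  [67,84): 17 bp
  [84,100): 16 bp
  [100,104): 4 bp
  [104,116): 12 bp
  [116,124): 8 bp
  [124,129): 5 bp
  [129,147): 18 bp
  [147,149): 2 bp
  [149,158): 9 bp
  [158,168): 10 bp
  [168,173): 5 bp
  [173,187): 14 bp
  [187,201): 14 bp
  [201,207): 6 bp
  [207,211): 4 bp

[2,2,4,4,5,5,5,5,5,6,6,6,7,8,8,9,10,12,14,14,16,17,18,23]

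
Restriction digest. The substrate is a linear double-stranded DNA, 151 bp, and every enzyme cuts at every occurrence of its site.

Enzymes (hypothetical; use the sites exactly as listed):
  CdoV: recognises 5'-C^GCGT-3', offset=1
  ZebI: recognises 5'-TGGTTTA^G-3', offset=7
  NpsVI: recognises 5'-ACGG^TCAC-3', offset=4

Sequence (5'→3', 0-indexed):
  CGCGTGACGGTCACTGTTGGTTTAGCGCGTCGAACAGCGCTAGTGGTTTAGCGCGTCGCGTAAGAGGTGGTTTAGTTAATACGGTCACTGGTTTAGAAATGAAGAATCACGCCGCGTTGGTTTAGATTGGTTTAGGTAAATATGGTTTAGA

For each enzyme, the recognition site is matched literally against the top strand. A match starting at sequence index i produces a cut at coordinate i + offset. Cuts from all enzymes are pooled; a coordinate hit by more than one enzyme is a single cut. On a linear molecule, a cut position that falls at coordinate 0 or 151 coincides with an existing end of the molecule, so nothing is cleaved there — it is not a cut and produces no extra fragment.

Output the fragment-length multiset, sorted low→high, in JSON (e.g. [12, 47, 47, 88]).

Site scan:
  CdoV CGCGT/1: at [0, 25, 51, 56, 112] ⇒ [1, 26, 52, 57, 113]
  ZebI TGGTTTAG/7: at [17, 43, 67, 88, 117, 127, 142] ⇒ [24, 50, 74, 95, 124, 134, 149]
  NpsVI ACGGTCAC/4: at [6, 80] ⇒ [10, 84]

Pooled cuts: [1, 10, 24, 26, 50, 52, 57, 74, 84, 95, 113, 124, 134, 149]

Fragments:
  [0,1): 1 bp
  [1,10): 9 bp
  [10,24): 14 bp
  [24,26): 2 bp
  [26,50): 24 bp
  [50,52): 2 bp
  [52,57): 5 bp
  [57,74): 17 bp
  [74,84): 10 bp
  [84,95): 11 bp
  [95,113): 18 bp
  [113,124): 11 bp
  [124,134): 10 bp
  [134,149): 15 bp
  [149,151): 2 bp

[1,2,2,2,5,9,10,10,11,11,14,15,17,18,24]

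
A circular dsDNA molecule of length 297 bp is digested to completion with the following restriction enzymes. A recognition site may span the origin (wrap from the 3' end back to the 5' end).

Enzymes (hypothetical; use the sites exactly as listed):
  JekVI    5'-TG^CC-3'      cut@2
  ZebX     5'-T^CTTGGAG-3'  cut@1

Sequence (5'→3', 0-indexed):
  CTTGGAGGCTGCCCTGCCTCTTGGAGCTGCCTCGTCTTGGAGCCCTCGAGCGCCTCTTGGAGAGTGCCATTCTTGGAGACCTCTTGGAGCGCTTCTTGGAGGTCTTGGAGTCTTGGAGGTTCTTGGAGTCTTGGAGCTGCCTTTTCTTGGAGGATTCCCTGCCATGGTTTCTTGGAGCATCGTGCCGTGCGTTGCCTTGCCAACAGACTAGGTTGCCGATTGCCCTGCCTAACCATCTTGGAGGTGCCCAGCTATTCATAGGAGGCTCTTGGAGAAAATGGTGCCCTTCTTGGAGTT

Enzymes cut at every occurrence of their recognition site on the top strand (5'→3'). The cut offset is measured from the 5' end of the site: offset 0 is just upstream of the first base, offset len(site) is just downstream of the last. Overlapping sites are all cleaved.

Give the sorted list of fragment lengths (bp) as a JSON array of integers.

[3,5,5,5,5,5,6,6,7,8,8,9,9,9,9,10,10,10,10,10,11,11,11,12,14,16,16,16,20,21]

Per-enzyme occurrences:
  JekVI TGCC/2: at [9, 14, 27, 64, 137, 159, 182, 192, 197, 213, 220, 225, 244, 281] ⇒ [11, 16, 29, 66, 139, 161, 184, 194, 199, 215, 222, 227, 246, 283]
  ZebX TCTTGGAG/1: at [18, 34, 54, 70, 81, 93, 102, 110, 120, 128, 144, 169, 235, 266, 287, 296] ⇒ [0, 19, 35, 55, 71, 82, 94, 103, 111, 121, 129, 145, 170, 236, 267, 288]

Pooled cuts: [0, 11, 16, 19, 29, 35, 55, 66, 71, 82, 94, 103, 111, 121, 129, 139, 145, 161, 170, 184, 194, 199, 215, 222, 227, 236, 246, 267, 283, 288]

Fragments:
  0→11: 11 bp
  11→16: 5 bp
  16→19: 3 bp
  19→29: 10 bp
  29→35: 6 bp
  35→55: 20 bp
  55→66: 11 bp
  66→71: 5 bp
  71→82: 11 bp
  82→94: 12 bp
  94→103: 9 bp
  103→111: 8 bp
  111→121: 10 bp
  121→129: 8 bp
  129→139: 10 bp
  139→145: 6 bp
  145→161: 16 bp
  161→170: 9 bp
  170→184: 14 bp
  184→194: 10 bp
  194→199: 5 bp
  199→215: 16 bp
  215→222: 7 bp
  222→227: 5 bp
  227→236: 9 bp
  236→246: 10 bp
  246→267: 21 bp
  267→283: 16 bp
  283→288: 5 bp
  288→0 (wrap): 297-288+0 = 9 bp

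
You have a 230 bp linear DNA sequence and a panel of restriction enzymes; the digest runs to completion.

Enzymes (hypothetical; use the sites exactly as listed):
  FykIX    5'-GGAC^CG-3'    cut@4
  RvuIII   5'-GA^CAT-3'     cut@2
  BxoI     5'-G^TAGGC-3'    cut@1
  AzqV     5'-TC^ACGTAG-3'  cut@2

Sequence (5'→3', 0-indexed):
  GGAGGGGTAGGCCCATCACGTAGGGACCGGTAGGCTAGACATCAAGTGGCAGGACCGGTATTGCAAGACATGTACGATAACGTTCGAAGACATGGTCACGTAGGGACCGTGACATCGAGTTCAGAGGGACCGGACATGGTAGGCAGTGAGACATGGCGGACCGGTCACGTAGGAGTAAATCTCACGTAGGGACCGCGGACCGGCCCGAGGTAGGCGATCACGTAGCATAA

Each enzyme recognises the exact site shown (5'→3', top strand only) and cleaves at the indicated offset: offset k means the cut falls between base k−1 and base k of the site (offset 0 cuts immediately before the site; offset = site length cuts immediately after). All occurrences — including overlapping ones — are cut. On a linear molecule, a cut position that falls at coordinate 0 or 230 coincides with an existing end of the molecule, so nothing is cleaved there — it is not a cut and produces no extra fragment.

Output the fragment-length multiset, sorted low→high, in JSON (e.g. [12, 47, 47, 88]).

[3,4,5,5,5,7,7,7,9,9,10,10,10,10,10,10,11,12,13,16,17,18,22]

Per-enzyme occurrences:
  FykIX (GGACCG, off=4): starts [23, 51, 103, 126, 157, 189, 196] → cuts [27, 55, 107, 130, 161, 193, 200]
  RvuIII (GACAT, off=2): starts [37, 66, 88, 110, 132, 149] → cuts [39, 68, 90, 112, 134, 151]
  BxoI (GTAGGC, off=1): starts [6, 29, 138, 209] → cuts [7, 30, 139, 210]
  AzqV (TCACGTAG, off=2): starts [15, 95, 164, 181, 217] → cuts [17, 97, 166, 183, 219]

Pooled cuts: [7, 17, 27, 30, 39, 55, 68, 90, 97, 107, 112, 130, 134, 139, 151, 161, 166, 183, 193, 200, 210, 219]

Fragments:
  [0,7): 7 bp
  [7,17): 10 bp
  [17,27): 10 bp
  [27,30): 3 bp
  [30,39): 9 bp
  [39,55): 16 bp
  [55,68): 13 bp
  [68,90): 22 bp
  [90,97): 7 bp
  [97,107): 10 bp
  [107,112): 5 bp
  [112,130): 18 bp
  [130,134): 4 bp
  [134,139): 5 bp
  [139,151): 12 bp
  [151,161): 10 bp
  [161,166): 5 bp
  [166,183): 17 bp
  [183,193): 10 bp
  [193,200): 7 bp
  [200,210): 10 bp
  [210,219): 9 bp
  [219,230): 11 bp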